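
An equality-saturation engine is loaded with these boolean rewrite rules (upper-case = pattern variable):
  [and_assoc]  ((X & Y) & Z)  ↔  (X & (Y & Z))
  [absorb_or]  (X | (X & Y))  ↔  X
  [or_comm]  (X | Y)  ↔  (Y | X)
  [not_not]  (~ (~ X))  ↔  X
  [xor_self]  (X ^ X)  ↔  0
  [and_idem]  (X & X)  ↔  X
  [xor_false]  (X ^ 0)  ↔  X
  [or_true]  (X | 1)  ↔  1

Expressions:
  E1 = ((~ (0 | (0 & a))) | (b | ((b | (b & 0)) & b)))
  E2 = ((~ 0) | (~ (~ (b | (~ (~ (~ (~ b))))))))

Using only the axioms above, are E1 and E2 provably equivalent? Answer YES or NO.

1. [absorb_or →] (b | (b & 0))  →  b;  E1 = ((~ (0 | (0 & a))) | (b | (b & b)))
2. [absorb_or →] (0 | (0 & a))  →  0;  E1 = ((~ 0) | (b | (b & b)))
3. [and_idem →] (b & b)  →  b;  E1 = ((~ 0) | (b | b))
4. [not_not ←] b  →  (~ (~ b));  E1 = ((~ 0) | (b | (~ (~ b))))
5. [not_not ←] (b | (~ (~ b)))  →  (~ (~ (b | (~ (~ b)))));  E1 = ((~ 0) | (~ (~ (b | (~ (~ b))))))
6. [not_not ←] (~ b)  →  (~ (~ (~ b)));  this is E2

YES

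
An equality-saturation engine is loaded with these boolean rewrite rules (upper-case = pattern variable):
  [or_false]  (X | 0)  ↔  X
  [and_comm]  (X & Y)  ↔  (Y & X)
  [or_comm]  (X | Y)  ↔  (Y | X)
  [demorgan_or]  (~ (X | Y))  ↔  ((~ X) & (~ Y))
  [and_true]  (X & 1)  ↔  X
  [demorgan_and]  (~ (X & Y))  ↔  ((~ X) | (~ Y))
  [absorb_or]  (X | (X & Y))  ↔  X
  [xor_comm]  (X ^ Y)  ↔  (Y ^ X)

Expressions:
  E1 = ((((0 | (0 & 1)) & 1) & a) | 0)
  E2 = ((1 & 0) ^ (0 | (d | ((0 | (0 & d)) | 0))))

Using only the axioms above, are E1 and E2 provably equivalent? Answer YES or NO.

NO

All listed rules preserve value, hence provable equivalence implies equal values everywhere; look for a separating assignment.
a=0, d=1 gives E1 ↦ 0, E2 ↦ 1; values differ ⇒ not provably equivalent.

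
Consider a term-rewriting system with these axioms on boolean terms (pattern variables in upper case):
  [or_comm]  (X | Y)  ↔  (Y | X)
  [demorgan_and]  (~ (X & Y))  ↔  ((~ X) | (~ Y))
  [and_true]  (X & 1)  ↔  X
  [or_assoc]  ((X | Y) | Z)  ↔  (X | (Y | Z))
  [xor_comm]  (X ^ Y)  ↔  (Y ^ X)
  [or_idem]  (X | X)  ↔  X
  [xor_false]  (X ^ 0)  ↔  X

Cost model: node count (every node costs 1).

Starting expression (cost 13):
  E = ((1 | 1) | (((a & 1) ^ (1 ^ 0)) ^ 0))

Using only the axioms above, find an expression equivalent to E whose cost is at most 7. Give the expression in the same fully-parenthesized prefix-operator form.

((1 | 1) | (a ^ 1))   [cost 7]

1. [and_true →] (a & 1)  →  a;  E = ((1 | 1) | ((a ^ (1 ^ 0)) ^ 0))
2. [xor_false →] (1 ^ 0)  →  1;  E = ((1 | 1) | ((a ^ 1) ^ 0))
3. [xor_false →] ((a ^ 1) ^ 0)  →  (a ^ 1);  cost 7 ≤ 7, done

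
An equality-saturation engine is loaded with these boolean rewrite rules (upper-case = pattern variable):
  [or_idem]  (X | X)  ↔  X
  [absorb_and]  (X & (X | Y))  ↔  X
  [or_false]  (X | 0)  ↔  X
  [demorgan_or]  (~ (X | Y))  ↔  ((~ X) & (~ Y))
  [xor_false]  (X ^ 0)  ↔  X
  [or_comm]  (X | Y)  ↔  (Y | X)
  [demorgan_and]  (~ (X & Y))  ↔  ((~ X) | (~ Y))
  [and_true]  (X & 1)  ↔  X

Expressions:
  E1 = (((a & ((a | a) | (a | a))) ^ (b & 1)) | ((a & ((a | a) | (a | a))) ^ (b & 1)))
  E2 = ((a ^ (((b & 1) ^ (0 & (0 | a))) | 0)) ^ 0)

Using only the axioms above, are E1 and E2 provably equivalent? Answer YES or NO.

1. [or_idem →] (((a & ((a | a) | (a | a))) ^ (b & 1)) | ((a & ((a | a) | (a | a))) ^ (b & 1)))  →  ((a & ((a | a) | (a | a))) ^ (b & 1))
2. [or_idem →] (a | a)  →  a;  E1 = ((a & (a | (a | a))) ^ (b & 1))
3. [and_true →] (b & 1)  →  b;  E1 = ((a & (a | (a | a))) ^ b)
4. [or_idem →] (a | a)  →  a;  E1 = ((a & (a | a)) ^ b)
5. [absorb_and →] (a & (a | a))  →  a;  E1 = (a ^ b)
6. [or_false ←] b  →  (b | 0);  E1 = (a ^ (b | 0))
7. [xor_false ←] b  →  (b ^ 0);  E1 = (a ^ ((b ^ 0) | 0))
8. [and_true ←] b  →  (b & 1);  E1 = (a ^ (((b & 1) ^ 0) | 0))
9. [xor_false ←] (a ^ (((b & 1) ^ 0) | 0))  →  ((a ^ (((b & 1) ^ 0) | 0)) ^ 0)
10. [absorb_and ←] 0  →  (0 & (0 | a));  this is E2

YES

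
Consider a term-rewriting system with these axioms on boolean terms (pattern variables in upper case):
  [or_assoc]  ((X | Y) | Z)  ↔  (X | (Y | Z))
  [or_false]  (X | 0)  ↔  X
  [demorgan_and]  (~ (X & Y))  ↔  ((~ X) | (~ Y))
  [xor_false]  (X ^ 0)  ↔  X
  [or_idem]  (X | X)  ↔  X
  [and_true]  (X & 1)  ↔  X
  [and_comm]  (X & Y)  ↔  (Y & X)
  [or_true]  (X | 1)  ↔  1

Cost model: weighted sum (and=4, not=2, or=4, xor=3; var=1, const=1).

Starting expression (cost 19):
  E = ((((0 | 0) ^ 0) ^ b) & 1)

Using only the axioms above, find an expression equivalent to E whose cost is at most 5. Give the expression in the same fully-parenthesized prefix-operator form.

(0 ^ b)   [cost 5]

step 1: xor_false (→) rewrites ((0 | 0) ^ 0) into (0 | 0), now (((0 | 0) ^ b) & 1)
step 2: or_false (→) rewrites (0 | 0) into 0, now ((0 ^ b) & 1)
step 3: and_true (→) rewrites ((0 ^ b) & 1) into (0 ^ b), reaching cost 5 (bound 5)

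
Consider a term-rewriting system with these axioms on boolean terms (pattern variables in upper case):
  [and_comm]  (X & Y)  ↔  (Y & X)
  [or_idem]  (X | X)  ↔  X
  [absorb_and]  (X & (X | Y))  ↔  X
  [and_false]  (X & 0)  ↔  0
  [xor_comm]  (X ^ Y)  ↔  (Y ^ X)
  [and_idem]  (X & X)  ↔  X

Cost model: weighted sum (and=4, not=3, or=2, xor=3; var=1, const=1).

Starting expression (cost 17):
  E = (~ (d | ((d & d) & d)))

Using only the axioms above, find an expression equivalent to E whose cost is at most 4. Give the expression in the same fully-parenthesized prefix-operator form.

1. [and_idem →] (d & d)  →  d;  E = (~ (d | (d & d)))
2. [and_idem →] (d & d)  →  d;  E = (~ (d | d))
3. [or_idem →] (d | d)  →  d;  cost 4 ≤ 4, done

(~ d)   [cost 4]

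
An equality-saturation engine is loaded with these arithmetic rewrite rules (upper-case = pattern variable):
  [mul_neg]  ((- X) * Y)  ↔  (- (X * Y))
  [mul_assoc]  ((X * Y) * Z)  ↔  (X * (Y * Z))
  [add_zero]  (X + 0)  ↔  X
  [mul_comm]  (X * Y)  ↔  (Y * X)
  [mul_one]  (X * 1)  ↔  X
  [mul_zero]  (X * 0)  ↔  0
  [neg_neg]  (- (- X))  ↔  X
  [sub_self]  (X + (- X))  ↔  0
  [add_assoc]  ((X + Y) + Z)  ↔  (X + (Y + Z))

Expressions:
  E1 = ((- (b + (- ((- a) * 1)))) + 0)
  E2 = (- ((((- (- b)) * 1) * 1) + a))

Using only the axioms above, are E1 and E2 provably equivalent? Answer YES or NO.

YES

1. [mul_one →] ((- a) * 1)  →  (- a);  E1 = ((- (b + (- (- a)))) + 0)
2. [neg_neg →] (- (- a))  →  a;  E1 = ((- (b + a)) + 0)
3. [add_zero →] ((- (b + a)) + 0)  →  (- (b + a))
4. [neg_neg ←] b  →  (- (- b));  E1 = (- ((- (- b)) + a))
5. [mul_one ←] (- (- b))  →  ((- (- b)) * 1);  E1 = (- (((- (- b)) * 1) + a))
6. [mul_one ←] (- (- b))  →  ((- (- b)) * 1);  this is E2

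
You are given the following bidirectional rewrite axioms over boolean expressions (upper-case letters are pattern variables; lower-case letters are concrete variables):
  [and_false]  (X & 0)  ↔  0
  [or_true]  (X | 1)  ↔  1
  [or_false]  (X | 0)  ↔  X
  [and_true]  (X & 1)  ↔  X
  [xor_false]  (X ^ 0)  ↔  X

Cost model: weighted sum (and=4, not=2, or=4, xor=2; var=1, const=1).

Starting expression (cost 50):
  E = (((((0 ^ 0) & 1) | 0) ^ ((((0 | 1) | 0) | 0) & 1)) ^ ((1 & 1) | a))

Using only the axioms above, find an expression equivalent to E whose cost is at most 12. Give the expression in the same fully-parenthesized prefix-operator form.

(1) (((0 | 1) | 0) | 0)  =[or_false →]=  ((0 | 1) | 0)    ⊢ (((((0 ^ 0) & 1) | 0) ^ (((0 | 1) | 0) & 1)) ^ ((1 & 1) | a))
(2) ((0 ^ 0) & 1)  =[and_true →]=  (0 ^ 0)    ⊢ ((((0 ^ 0) | 0) ^ (((0 | 1) | 0) & 1)) ^ ((1 & 1) | a))
(3) (1 & 1)  =[and_true →]=  1    ⊢ ((((0 ^ 0) | 0) ^ (((0 | 1) | 0) & 1)) ^ (1 | a))
(4) (0 | 1)  =[or_true →]=  1    ⊢ ((((0 ^ 0) | 0) ^ ((1 | 0) & 1)) ^ (1 | a))
(5) ((1 | 0) & 1)  =[and_true →]=  (1 | 0)    ⊢ ((((0 ^ 0) | 0) ^ (1 | 0)) ^ (1 | a))
(6) ((0 ^ 0) | 0)  =[or_false →]=  (0 ^ 0)    ⊢ (((0 ^ 0) ^ (1 | 0)) ^ (1 | a))
(7) (1 | 0)  =[or_false →]=  1    ⊢ (((0 ^ 0) ^ 1) ^ (1 | a))
(8) (0 ^ 0)  =[xor_false →]=  0    ⊢ cost 12, within 12

((0 ^ 1) ^ (1 | a))   [cost 12]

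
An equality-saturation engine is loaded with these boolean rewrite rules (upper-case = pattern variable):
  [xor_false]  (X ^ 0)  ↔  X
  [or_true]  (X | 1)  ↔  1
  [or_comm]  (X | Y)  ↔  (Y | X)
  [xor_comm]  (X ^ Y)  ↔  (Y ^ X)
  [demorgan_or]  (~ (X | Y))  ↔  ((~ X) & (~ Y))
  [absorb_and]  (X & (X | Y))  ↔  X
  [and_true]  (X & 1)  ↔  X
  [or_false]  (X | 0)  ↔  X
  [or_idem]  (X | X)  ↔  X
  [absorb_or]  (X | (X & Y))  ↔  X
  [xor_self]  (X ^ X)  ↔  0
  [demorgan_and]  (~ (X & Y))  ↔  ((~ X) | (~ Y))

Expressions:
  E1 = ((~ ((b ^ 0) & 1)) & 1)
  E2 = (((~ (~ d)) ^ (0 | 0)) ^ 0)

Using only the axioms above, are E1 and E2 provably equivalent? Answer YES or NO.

Every axiom is a valid identity, so a rewrite proof would force E1 and E2 to agree under every assignment.
At b=0, d=0: E1 = 1 but E2 = 0; they differ, so no derivation exists.

NO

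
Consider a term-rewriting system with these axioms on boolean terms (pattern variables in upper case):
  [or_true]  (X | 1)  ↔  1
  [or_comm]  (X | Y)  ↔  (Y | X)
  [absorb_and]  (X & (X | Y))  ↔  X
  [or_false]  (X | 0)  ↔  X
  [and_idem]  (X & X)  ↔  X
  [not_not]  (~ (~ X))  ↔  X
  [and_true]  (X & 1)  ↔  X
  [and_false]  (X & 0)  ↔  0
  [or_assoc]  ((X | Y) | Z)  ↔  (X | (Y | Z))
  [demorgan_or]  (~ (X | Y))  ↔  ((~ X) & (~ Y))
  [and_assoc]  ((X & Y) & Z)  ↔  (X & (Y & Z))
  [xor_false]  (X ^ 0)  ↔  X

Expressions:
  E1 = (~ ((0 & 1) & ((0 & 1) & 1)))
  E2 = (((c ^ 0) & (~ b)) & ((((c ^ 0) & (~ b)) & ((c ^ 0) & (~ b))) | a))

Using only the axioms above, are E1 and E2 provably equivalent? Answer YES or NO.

The axioms are sound identities: if E1 ↔* E2 then E1 and E2 evaluate identically under any assignment.
Under a=0, b=0, c=0: E1 evaluates to 1, E2 to 0. Distinct ⇒ no rewrite sequence connects them.

NO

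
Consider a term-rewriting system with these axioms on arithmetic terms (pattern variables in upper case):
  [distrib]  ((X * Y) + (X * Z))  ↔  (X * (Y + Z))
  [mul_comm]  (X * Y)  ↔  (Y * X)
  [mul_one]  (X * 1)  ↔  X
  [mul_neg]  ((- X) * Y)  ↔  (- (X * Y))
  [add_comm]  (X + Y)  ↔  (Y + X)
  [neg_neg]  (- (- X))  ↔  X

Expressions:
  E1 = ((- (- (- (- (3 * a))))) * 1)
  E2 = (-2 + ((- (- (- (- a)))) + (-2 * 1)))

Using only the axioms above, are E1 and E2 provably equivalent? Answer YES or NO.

Every axiom is a valid identity, so a rewrite proof would force E1 and E2 to agree under every assignment.
At a=0: E1 = 0 but E2 = -4; they differ, so no derivation exists.

NO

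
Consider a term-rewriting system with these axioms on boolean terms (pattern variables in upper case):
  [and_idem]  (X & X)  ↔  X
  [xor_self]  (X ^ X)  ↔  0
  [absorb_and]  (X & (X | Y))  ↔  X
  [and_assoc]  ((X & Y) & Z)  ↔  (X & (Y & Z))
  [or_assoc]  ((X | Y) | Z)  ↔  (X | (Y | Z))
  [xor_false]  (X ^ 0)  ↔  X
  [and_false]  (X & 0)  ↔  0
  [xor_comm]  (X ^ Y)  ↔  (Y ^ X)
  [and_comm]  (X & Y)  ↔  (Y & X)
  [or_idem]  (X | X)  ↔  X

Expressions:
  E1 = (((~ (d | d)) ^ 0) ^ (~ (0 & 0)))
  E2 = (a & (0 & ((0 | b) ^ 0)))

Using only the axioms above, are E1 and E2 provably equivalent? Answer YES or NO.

The axioms are sound identities: if E1 ↔* E2 then E1 and E2 evaluate identically under any assignment.
Under a=0, b=0, d=1: E1 evaluates to 1, E2 to 0. Distinct ⇒ no rewrite sequence connects them.

NO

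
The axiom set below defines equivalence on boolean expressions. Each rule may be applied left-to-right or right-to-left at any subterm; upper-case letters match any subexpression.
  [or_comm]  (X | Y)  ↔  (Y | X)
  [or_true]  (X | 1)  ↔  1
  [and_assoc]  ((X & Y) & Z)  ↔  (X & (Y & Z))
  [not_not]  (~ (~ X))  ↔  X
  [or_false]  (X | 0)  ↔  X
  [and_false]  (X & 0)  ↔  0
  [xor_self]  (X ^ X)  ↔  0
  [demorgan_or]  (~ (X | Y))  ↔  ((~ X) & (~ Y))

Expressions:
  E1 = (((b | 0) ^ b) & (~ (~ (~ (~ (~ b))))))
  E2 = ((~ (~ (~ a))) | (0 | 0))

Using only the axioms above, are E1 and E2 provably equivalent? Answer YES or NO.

NO

The axioms are sound identities: if E1 ↔* E2 then E1 and E2 evaluate identically under any assignment.
Under a=0, b=0: E1 evaluates to 0, E2 to 1. Distinct ⇒ no rewrite sequence connects them.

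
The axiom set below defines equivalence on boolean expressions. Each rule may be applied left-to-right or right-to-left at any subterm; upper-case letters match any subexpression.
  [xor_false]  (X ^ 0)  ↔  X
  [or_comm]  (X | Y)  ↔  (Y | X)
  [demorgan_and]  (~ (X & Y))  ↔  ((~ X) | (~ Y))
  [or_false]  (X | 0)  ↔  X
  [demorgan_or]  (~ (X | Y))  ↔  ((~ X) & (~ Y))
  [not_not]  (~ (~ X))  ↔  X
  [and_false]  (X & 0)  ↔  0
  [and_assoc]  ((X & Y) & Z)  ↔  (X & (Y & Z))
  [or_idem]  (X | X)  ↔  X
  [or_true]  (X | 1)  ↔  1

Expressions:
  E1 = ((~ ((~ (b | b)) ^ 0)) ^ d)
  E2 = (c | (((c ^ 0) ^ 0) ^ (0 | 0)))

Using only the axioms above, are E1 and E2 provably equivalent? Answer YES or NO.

Every axiom is a valid identity, so a rewrite proof would force E1 and E2 to agree under every assignment.
At b=0, c=0, d=1: E1 = 1 but E2 = 0; they differ, so no derivation exists.

NO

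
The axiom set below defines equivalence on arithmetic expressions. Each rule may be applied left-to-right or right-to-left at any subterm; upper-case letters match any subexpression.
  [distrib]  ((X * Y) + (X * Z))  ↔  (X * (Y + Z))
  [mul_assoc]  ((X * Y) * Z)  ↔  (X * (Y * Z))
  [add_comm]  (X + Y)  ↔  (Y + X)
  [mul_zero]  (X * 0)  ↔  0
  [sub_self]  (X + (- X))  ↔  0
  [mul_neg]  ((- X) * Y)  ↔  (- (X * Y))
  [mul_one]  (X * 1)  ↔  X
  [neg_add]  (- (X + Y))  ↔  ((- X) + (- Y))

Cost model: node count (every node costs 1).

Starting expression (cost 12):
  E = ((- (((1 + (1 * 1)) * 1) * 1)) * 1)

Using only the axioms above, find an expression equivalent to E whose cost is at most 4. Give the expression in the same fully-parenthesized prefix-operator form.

(1) (((1 + (1 * 1)) * 1) * 1)  =[mul_assoc →]=  ((1 + (1 * 1)) * (1 * 1))    ⊢ ((- ((1 + (1 * 1)) * (1 * 1))) * 1)
(2) ((- ((1 + (1 * 1)) * (1 * 1))) * 1)  =[mul_neg →]=  (- (((1 + (1 * 1)) * (1 * 1)) * 1))
(3) (1 * 1)  =[mul_one →]=  1    ⊢ (- (((1 + (1 * 1)) * 1) * 1))
(4) ((1 + (1 * 1)) * 1)  =[mul_one →]=  (1 + (1 * 1))    ⊢ (- ((1 + (1 * 1)) * 1))
(5) ((1 + (1 * 1)) * 1)  =[mul_one →]=  (1 + (1 * 1))    ⊢ (- (1 + (1 * 1)))
(6) (1 * 1)  =[mul_one →]=  1    ⊢ cost 4, within 4

(- (1 + 1))   [cost 4]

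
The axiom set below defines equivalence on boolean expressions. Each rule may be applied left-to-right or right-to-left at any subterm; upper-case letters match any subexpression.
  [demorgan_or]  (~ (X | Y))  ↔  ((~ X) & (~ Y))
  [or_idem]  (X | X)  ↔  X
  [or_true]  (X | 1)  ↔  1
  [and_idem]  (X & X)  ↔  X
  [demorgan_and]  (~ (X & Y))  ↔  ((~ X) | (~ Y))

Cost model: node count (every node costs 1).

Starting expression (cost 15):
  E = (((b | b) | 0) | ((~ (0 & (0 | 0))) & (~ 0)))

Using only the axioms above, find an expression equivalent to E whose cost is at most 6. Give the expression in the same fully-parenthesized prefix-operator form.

((b | 0) | (~ 0))   [cost 6]

step 1: or_idem (→) rewrites (0 | 0) into 0, now (((b | b) | 0) | ((~ (0 & 0)) & (~ 0)))
step 2: and_idem (→) rewrites (0 & 0) into 0, now (((b | b) | 0) | ((~ 0) & (~ 0)))
step 3: or_idem (→) rewrites (b | b) into b, now ((b | 0) | ((~ 0) & (~ 0)))
step 4: and_idem (→) rewrites ((~ 0) & (~ 0)) into (~ 0), reaching cost 6 (bound 6)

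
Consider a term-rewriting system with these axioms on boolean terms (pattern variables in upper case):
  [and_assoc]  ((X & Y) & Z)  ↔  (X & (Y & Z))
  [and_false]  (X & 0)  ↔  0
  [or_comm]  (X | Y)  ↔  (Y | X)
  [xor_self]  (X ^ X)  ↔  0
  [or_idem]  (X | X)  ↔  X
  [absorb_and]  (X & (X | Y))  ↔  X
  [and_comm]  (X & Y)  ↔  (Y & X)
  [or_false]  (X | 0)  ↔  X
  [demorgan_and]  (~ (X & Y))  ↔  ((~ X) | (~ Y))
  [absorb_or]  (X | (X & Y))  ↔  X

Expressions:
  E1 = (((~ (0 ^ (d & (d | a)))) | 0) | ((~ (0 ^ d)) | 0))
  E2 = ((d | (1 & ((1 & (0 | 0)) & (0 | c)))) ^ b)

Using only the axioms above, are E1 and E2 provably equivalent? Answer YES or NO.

NO

All listed rules preserve value, hence provable equivalence implies equal values everywhere; look for a separating assignment.
a=0, b=0, c=0, d=0 gives E1 ↦ 1, E2 ↦ 0; values differ ⇒ not provably equivalent.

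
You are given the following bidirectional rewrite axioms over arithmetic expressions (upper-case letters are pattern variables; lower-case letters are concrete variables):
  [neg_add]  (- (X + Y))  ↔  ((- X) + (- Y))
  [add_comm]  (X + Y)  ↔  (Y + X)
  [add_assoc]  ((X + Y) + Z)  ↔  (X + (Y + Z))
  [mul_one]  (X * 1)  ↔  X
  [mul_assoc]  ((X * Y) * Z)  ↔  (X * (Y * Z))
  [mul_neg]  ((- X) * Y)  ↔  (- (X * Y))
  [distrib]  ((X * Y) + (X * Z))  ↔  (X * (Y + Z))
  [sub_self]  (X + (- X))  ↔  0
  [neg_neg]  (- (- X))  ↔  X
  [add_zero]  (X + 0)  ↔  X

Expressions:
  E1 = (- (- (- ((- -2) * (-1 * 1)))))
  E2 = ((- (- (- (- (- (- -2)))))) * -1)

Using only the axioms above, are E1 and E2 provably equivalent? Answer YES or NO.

1. [neg_neg →] (- (- (- ((- -2) * (-1 * 1)))))  →  (- ((- -2) * (-1 * 1)))
2. [mul_one →] (-1 * 1)  →  -1;  E1 = (- ((- -2) * -1))
3. [mul_neg →] ((- -2) * -1)  →  (- (-2 * -1));  E1 = (- (- (-2 * -1)))
4. [neg_neg →] (- (- (-2 * -1)))  →  (-2 * -1)
5. [neg_neg ←] -2  →  (- (- -2));  E1 = ((- (- -2)) * -1)
6. [neg_neg ←] (- (- -2))  →  (- (- (- (- -2))));  E1 = ((- (- (- (- -2)))) * -1)
7. [neg_neg ←] -2  →  (- (- -2));  this is E2

YES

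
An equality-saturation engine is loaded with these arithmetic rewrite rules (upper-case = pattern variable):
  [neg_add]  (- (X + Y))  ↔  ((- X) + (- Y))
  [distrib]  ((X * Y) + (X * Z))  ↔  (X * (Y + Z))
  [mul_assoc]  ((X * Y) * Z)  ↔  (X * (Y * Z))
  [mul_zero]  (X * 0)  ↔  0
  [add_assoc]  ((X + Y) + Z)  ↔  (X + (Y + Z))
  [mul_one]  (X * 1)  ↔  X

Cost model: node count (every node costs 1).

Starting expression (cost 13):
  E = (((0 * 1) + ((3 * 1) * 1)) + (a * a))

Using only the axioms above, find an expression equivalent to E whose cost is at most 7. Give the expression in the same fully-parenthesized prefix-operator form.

(1) ((3 * 1) * 1)  =[mul_one →]=  (3 * 1)    ⊢ (((0 * 1) + (3 * 1)) + (a * a))
(2) (3 * 1)  =[mul_one →]=  3    ⊢ (((0 * 1) + 3) + (a * a))
(3) (0 * 1)  =[mul_one →]=  0    ⊢ cost 7, within 7

((0 + 3) + (a * a))   [cost 7]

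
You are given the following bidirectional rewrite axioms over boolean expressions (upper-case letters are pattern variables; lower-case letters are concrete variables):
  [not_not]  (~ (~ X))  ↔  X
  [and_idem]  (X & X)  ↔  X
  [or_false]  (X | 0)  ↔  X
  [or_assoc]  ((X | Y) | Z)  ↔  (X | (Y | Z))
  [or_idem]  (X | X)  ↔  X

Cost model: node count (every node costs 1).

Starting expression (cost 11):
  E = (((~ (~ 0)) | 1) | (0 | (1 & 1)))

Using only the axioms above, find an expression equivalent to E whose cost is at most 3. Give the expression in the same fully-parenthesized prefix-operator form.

(0 | 1)   [cost 3]

(1) (1 & 1)  =[and_idem →]=  1    ⊢ (((~ (~ 0)) | 1) | (0 | 1))
(2) (~ (~ 0))  =[not_not →]=  0    ⊢ ((0 | 1) | (0 | 1))
(3) ((0 | 1) | (0 | 1))  =[or_idem →]=  (0 | 1)    ⊢ cost 3, within 3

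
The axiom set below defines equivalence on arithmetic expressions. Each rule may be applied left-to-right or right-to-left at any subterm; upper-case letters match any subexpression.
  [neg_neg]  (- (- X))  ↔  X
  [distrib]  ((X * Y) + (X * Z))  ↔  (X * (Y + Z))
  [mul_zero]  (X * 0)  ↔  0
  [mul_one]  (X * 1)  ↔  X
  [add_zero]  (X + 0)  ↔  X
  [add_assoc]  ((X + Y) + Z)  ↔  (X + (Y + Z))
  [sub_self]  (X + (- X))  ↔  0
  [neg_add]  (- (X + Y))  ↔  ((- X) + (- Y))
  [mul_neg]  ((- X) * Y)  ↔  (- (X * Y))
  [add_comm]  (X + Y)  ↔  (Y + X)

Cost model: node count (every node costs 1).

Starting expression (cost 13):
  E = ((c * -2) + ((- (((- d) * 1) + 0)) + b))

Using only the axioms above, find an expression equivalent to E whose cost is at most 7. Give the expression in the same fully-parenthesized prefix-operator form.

((c * -2) + (d + b))   [cost 7]

1. [mul_one →] ((- d) * 1)  →  (- d);  E = ((c * -2) + ((- ((- d) + 0)) + b))
2. [add_zero →] ((- d) + 0)  →  (- d);  E = ((c * -2) + ((- (- d)) + b))
3. [neg_neg →] (- (- d))  →  d;  cost 7 ≤ 7, done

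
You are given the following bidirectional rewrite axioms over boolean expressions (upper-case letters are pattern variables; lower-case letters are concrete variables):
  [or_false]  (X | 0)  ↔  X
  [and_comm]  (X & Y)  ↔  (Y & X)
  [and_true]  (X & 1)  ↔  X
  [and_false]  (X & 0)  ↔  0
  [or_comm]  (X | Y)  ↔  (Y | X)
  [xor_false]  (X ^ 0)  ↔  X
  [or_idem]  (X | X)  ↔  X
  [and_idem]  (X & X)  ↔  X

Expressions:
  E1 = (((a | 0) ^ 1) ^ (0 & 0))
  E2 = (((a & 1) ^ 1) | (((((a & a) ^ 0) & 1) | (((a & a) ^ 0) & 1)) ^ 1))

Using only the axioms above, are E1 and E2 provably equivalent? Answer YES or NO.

(1) (0 & 0)  =[and_idem →]=  0    ⊢ (((a | 0) ^ 1) ^ 0)
(2) (a | 0)  =[or_false →]=  a    ⊢ ((a ^ 1) ^ 0)
(3) ((a ^ 1) ^ 0)  =[xor_false →]=  (a ^ 1)
(4) a  =[and_true ←]=  (a & 1)    ⊢ ((a & 1) ^ 1)
(5) ((a & 1) ^ 1)  =[or_idem ←]=  (((a & 1) ^ 1) | ((a & 1) ^ 1))
(6) a  =[and_idem ←]=  (a & a)    ⊢ (((a & 1) ^ 1) | (((a & a) & 1) ^ 1))
(7) (a & a)  =[xor_false ←]=  ((a & a) ^ 0)    ⊢ (((a & 1) ^ 1) | ((((a & a) ^ 0) & 1) ^ 1))
(8) (((a & a) ^ 0) & 1)  =[or_idem ←]=  ((((a & a) ^ 0) & 1) | (((a & a) ^ 0) & 1))    ⊢ E2

YES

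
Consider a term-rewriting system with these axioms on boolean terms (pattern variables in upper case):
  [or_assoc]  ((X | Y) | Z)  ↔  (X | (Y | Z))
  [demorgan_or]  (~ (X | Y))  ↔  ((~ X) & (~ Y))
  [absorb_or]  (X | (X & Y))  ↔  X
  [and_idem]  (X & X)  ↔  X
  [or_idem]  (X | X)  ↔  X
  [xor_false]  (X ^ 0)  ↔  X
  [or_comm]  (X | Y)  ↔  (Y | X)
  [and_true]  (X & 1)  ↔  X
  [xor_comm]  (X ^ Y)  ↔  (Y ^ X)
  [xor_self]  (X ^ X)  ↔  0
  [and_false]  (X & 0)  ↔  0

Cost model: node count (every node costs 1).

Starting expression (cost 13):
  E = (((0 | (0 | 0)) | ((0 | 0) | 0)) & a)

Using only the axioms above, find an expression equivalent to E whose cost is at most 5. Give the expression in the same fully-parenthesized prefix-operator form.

((0 | 0) & a)   [cost 5]

step 1: or_comm (→) rewrites ((0 | 0) | 0) into (0 | (0 | 0)), now (((0 | (0 | 0)) | (0 | (0 | 0))) & a)
step 2: or_idem (→) rewrites ((0 | (0 | 0)) | (0 | (0 | 0))) into (0 | (0 | 0)), now ((0 | (0 | 0)) & a)
step 3: or_idem (→) rewrites (0 | 0) into 0, reaching cost 5 (bound 5)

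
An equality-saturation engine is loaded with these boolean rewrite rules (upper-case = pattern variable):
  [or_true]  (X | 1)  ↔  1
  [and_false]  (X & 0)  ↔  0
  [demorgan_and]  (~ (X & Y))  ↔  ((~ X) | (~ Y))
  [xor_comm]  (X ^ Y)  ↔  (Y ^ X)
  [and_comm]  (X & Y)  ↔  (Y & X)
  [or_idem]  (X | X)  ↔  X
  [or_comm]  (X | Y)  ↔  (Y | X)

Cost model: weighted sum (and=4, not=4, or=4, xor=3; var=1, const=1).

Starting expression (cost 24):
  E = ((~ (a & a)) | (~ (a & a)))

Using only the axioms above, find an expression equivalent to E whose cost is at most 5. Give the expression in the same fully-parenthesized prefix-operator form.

1. [or_idem →] ((~ (a & a)) | (~ (a & a)))  →  (~ (a & a))
2. [demorgan_and →] (~ (a & a))  →  ((~ a) | (~ a))
3. [or_idem →] ((~ a) | (~ a))  →  (~ a);  cost 5 ≤ 5, done

(~ a)   [cost 5]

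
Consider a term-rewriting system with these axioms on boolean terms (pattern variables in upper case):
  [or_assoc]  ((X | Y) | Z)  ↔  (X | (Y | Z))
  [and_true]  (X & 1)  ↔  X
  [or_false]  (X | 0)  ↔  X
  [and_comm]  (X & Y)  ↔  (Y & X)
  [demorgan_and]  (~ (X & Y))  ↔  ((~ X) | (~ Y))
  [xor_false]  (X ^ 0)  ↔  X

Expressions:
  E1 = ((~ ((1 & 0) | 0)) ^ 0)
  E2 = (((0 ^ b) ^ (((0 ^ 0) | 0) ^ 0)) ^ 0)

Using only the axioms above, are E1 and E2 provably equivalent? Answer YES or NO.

The axioms are sound identities: if E1 ↔* E2 then E1 and E2 evaluate identically under any assignment.
Under b=0: E1 evaluates to 1, E2 to 0. Distinct ⇒ no rewrite sequence connects them.

NO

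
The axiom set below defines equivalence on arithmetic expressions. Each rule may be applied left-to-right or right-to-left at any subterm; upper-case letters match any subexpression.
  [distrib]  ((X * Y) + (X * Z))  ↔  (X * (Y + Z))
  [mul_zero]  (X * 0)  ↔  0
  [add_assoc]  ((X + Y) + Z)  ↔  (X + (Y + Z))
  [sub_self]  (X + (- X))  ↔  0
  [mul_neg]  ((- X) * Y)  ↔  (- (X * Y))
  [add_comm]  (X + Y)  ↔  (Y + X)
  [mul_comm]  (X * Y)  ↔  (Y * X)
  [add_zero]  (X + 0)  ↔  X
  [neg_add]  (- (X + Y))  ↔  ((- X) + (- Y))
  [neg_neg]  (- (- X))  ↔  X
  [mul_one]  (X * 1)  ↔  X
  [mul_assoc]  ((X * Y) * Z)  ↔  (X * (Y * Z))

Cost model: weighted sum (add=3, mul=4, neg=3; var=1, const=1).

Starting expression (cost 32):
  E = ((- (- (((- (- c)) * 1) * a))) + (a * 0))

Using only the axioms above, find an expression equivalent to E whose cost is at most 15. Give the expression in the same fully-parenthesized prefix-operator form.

((c * a) + (a * 0))   [cost 15]

step 1: mul_one (→) rewrites ((- (- c)) * 1) into (- (- c)), now ((- (- ((- (- c)) * a))) + (a * 0))
step 2: neg_neg (→) rewrites (- (- ((- (- c)) * a))) into ((- (- c)) * a), now (((- (- c)) * a) + (a * 0))
step 3: neg_neg (→) rewrites (- (- c)) into c, reaching cost 15 (bound 15)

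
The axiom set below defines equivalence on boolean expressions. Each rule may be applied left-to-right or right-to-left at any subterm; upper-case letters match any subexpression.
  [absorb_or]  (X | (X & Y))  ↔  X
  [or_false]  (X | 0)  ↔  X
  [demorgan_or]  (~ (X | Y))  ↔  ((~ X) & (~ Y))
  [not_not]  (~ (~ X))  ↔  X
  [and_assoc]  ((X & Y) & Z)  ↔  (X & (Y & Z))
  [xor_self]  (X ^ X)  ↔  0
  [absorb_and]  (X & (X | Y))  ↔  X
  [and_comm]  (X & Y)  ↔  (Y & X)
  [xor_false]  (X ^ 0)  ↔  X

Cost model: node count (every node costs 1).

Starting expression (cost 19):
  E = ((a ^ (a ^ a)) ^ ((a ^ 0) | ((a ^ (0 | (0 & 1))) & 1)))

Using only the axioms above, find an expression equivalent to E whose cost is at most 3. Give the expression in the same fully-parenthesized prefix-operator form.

1. [absorb_or →] (0 | (0 & 1))  →  0;  E = ((a ^ (a ^ a)) ^ ((a ^ 0) | ((a ^ 0) & 1)))
2. [xor_self →] (a ^ a)  →  0;  E = ((a ^ 0) ^ ((a ^ 0) | ((a ^ 0) & 1)))
3. [absorb_or →] ((a ^ 0) | ((a ^ 0) & 1))  →  (a ^ 0);  E = ((a ^ 0) ^ (a ^ 0))
4. [xor_false →] (a ^ 0)  →  a;  E = ((a ^ 0) ^ a)
5. [xor_false →] (a ^ 0)  →  a;  cost 3 ≤ 3, done

(a ^ a)   [cost 3]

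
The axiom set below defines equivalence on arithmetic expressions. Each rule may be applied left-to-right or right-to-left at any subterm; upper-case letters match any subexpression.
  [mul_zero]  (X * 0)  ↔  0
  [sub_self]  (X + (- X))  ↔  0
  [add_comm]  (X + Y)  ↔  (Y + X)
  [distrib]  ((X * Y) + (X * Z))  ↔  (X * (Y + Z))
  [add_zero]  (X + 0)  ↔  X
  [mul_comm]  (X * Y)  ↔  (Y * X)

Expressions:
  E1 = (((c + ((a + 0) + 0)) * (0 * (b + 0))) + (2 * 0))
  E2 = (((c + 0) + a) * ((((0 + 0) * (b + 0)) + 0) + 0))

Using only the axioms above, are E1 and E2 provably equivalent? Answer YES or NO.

YES

1. [add_zero →] ((a + 0) + 0)  →  (a + 0);  E1 = (((c + (a + 0)) * (0 * (b + 0))) + (2 * 0))
2. [add_zero →] (b + 0)  →  b;  E1 = (((c + (a + 0)) * (0 * b)) + (2 * 0))
3. [mul_zero →] (2 * 0)  →  0;  E1 = (((c + (a + 0)) * (0 * b)) + 0)
4. [add_zero →] (a + 0)  →  a;  E1 = (((c + a) * (0 * b)) + 0)
5. [add_zero →] (((c + a) * (0 * b)) + 0)  →  ((c + a) * (0 * b))
6. [add_comm →] (c + a)  →  (a + c);  E1 = ((a + c) * (0 * b))
7. [add_zero ←] 0  →  (0 + 0);  E1 = ((a + c) * ((0 + 0) * b))
8. [add_zero ←] b  →  (b + 0);  E1 = ((a + c) * ((0 + 0) * (b + 0)))
9. [add_zero ←] ((0 + 0) * (b + 0))  →  (((0 + 0) * (b + 0)) + 0);  E1 = ((a + c) * (((0 + 0) * (b + 0)) + 0))
10. [add_comm →] (a + c)  →  (c + a);  E1 = ((c + a) * (((0 + 0) * (b + 0)) + 0))
11. [add_zero ←] c  →  (c + 0);  E1 = (((c + 0) + a) * (((0 + 0) * (b + 0)) + 0))
12. [add_zero ←] ((0 + 0) * (b + 0))  →  (((0 + 0) * (b + 0)) + 0);  this is E2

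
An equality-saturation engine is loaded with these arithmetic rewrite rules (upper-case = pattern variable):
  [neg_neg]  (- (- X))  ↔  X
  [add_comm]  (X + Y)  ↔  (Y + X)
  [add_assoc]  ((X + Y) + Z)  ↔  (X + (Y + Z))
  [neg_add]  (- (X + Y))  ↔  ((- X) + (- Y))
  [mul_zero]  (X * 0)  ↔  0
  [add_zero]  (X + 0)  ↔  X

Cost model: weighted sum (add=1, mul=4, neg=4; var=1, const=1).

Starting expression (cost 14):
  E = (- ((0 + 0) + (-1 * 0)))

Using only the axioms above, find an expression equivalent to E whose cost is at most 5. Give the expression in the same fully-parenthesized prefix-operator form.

(1) (-1 * 0)  =[mul_zero →]=  0    ⊢ (- ((0 + 0) + 0))
(2) ((0 + 0) + 0)  =[add_zero →]=  (0 + 0)    ⊢ (- (0 + 0))
(3) (0 + 0)  =[add_zero →]=  0    ⊢ cost 5, within 5

(- 0)   [cost 5]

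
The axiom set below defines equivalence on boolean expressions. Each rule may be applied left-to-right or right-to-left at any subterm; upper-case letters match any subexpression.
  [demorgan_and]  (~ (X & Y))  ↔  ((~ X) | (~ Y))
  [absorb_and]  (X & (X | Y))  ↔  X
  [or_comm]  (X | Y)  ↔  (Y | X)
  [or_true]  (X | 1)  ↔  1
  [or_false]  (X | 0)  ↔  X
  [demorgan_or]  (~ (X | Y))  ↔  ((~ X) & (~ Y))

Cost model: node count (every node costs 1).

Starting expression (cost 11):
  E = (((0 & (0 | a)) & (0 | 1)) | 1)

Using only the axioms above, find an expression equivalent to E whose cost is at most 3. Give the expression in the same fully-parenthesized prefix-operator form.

(1) (0 & (0 | a))  =[absorb_and →]=  0    ⊢ ((0 & (0 | 1)) | 1)
(2) (0 & (0 | 1))  =[absorb_and →]=  0    ⊢ cost 3, within 3

(0 | 1)   [cost 3]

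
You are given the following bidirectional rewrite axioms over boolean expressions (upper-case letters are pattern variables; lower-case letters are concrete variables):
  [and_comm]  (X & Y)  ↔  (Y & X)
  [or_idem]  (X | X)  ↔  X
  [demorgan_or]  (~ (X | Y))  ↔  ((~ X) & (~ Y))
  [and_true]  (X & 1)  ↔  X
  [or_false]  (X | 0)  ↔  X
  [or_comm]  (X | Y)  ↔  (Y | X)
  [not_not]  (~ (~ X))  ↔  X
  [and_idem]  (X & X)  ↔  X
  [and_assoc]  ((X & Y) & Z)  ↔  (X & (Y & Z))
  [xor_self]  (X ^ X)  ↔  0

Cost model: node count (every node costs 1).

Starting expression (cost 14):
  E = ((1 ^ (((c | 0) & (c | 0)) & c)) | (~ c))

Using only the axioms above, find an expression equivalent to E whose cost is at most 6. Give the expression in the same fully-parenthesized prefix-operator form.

step 1: and_idem (→) rewrites ((c | 0) & (c | 0)) into (c | 0), now ((1 ^ ((c | 0) & c)) | (~ c))
step 2: or_false (→) rewrites (c | 0) into c, now ((1 ^ (c & c)) | (~ c))
step 3: and_idem (→) rewrites (c & c) into c, reaching cost 6 (bound 6)

((1 ^ c) | (~ c))   [cost 6]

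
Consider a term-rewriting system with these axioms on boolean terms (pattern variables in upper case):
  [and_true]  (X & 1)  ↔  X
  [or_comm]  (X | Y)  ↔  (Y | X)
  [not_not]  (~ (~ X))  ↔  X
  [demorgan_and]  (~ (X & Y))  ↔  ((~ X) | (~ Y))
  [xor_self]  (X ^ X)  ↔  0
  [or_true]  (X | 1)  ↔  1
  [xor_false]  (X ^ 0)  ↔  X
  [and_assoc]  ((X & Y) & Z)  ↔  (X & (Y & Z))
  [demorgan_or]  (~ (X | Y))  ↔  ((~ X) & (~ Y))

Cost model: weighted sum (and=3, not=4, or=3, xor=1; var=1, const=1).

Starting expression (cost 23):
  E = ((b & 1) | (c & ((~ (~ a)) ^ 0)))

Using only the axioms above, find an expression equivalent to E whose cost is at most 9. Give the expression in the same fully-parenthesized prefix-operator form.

(b | (c & a))   [cost 9]

step 1: not_not (→) rewrites (~ (~ a)) into a, now ((b & 1) | (c & (a ^ 0)))
step 2: and_true (→) rewrites (b & 1) into b, now (b | (c & (a ^ 0)))
step 3: xor_false (→) rewrites (a ^ 0) into a, reaching cost 9 (bound 9)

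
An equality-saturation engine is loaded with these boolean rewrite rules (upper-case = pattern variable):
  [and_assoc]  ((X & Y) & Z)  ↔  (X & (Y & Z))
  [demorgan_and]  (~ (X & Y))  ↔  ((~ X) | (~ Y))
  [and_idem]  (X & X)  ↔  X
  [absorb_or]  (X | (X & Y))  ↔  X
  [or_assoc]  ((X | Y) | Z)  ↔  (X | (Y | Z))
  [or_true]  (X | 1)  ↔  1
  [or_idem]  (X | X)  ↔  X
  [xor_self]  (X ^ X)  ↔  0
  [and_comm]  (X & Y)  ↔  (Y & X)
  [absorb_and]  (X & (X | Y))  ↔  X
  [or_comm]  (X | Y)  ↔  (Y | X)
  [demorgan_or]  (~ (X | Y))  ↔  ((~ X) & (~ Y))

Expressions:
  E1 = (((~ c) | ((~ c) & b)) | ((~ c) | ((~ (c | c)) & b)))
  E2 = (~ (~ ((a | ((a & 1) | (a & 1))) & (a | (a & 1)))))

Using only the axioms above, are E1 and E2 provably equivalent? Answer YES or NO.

All listed rules preserve value, hence provable equivalence implies equal values everywhere; look for a separating assignment.
a=0, b=0, c=0 gives E1 ↦ 1, E2 ↦ 0; values differ ⇒ not provably equivalent.

NO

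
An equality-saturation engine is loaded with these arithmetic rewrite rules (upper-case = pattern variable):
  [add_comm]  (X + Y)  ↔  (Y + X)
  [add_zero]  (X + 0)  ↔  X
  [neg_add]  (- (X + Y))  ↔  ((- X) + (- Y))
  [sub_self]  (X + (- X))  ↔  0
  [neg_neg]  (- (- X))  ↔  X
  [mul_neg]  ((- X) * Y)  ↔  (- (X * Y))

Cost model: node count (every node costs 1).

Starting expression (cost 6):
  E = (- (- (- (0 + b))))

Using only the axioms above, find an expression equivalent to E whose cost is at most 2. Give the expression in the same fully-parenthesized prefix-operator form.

(- b)   [cost 2]

(1) (- (- (- (0 + b))))  =[neg_neg →]=  (- (0 + b))
(2) (0 + b)  =[add_comm →]=  (b + 0)    ⊢ (- (b + 0))
(3) (b + 0)  =[add_zero →]=  b    ⊢ cost 2, within 2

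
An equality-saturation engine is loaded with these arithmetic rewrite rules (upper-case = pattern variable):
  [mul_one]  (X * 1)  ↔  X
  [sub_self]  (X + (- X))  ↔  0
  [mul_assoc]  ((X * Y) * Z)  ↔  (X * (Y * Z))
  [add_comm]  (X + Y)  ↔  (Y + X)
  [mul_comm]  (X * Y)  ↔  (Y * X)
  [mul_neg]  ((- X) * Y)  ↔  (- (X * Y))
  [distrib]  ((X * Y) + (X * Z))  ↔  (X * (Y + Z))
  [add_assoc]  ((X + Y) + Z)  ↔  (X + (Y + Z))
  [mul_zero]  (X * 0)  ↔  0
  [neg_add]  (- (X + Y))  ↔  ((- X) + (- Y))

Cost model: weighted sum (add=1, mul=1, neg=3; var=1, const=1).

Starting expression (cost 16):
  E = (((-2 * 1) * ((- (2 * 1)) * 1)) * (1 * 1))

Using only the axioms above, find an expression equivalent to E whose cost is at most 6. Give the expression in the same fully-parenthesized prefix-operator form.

step 1: mul_one (→) rewrites (2 * 1) into 2, now (((-2 * 1) * ((- 2) * 1)) * (1 * 1))
step 2: mul_one (→) rewrites (-2 * 1) into -2, now ((-2 * ((- 2) * 1)) * (1 * 1))
step 3: mul_one (→) rewrites ((- 2) * 1) into (- 2), now ((-2 * (- 2)) * (1 * 1))
step 4: mul_one (→) rewrites (1 * 1) into 1, now ((-2 * (- 2)) * 1)
step 5: mul_comm (→) rewrites (-2 * (- 2)) into ((- 2) * -2), now (((- 2) * -2) * 1)
step 6: mul_assoc (→) rewrites (((- 2) * -2) * 1) into ((- 2) * (-2 * 1))
step 7: mul_one (→) rewrites (-2 * 1) into -2, reaching cost 6 (bound 6)

((- 2) * -2)   [cost 6]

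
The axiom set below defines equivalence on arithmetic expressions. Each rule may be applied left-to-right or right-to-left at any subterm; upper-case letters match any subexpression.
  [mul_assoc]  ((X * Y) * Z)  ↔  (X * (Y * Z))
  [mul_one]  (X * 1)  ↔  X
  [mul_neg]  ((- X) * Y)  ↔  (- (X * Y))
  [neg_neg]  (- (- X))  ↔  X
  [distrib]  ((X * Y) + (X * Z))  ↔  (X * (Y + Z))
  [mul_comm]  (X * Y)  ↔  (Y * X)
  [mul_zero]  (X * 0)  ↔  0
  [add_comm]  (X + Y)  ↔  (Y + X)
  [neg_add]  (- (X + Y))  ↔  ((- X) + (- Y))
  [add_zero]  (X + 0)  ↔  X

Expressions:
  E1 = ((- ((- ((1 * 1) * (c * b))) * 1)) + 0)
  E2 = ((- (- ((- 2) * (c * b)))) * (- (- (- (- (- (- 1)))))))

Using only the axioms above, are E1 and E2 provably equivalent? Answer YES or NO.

The axioms are sound identities: if E1 ↔* E2 then E1 and E2 evaluate identically under any assignment.
Under b=1, c=1: E1 evaluates to 1, E2 to -2. Distinct ⇒ no rewrite sequence connects them.

NO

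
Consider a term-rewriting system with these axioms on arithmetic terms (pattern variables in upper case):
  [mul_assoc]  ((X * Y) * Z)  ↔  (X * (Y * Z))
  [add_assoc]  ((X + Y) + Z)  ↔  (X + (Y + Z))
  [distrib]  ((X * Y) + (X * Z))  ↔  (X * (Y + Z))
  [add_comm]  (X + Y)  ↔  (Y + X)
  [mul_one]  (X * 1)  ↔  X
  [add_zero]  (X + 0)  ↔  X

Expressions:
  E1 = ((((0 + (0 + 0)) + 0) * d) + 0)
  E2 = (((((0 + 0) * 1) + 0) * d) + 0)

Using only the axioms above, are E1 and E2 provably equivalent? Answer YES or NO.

YES

(1) (0 + 0)  =[add_zero →]=  0    ⊢ ((((0 + 0) + 0) * d) + 0)
(2) ((((0 + 0) + 0) * d) + 0)  =[add_zero →]=  (((0 + 0) + 0) * d)
(3) (0 + 0)  =[add_zero →]=  0    ⊢ ((0 + 0) * d)
(4) (0 + 0)  =[mul_one ←]=  ((0 + 0) * 1)    ⊢ (((0 + 0) * 1) * d)
(5) ((0 + 0) * 1)  =[add_zero ←]=  (((0 + 0) * 1) + 0)    ⊢ ((((0 + 0) * 1) + 0) * d)
(6) ((((0 + 0) * 1) + 0) * d)  =[add_zero ←]=  (((((0 + 0) * 1) + 0) * d) + 0)    ⊢ E2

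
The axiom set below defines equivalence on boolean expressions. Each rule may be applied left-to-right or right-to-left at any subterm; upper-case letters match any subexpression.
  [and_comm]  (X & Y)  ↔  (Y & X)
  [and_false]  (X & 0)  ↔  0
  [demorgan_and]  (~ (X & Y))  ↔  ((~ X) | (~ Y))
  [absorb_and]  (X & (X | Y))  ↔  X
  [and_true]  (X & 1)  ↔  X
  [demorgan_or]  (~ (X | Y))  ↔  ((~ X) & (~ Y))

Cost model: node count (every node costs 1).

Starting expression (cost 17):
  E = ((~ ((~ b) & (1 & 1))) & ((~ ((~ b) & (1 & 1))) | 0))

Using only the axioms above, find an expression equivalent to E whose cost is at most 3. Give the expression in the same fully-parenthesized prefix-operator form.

1. [absorb_and →] ((~ ((~ b) & (1 & 1))) & ((~ ((~ b) & (1 & 1))) | 0))  →  (~ ((~ b) & (1 & 1)))
2. [and_true →] (1 & 1)  →  1;  E = (~ ((~ b) & 1))
3. [and_true →] ((~ b) & 1)  →  (~ b);  cost 3 ≤ 3, done

(~ (~ b))   [cost 3]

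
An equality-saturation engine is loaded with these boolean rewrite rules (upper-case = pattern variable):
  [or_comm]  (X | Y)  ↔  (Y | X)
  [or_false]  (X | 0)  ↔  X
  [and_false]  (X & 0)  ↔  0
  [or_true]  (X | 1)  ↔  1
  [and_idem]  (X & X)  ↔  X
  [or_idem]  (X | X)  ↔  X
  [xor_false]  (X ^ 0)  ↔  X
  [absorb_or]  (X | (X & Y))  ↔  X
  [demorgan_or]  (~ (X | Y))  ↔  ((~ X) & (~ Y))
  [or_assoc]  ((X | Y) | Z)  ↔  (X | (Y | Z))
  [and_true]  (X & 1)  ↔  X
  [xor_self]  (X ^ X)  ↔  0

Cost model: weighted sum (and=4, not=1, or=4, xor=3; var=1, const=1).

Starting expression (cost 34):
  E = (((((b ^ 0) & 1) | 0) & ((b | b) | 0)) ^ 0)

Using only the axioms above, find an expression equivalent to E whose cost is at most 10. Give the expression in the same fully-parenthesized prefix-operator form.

((b & b) ^ 0)   [cost 10]

step 1: and_true (→) rewrites ((b ^ 0) & 1) into (b ^ 0), now ((((b ^ 0) | 0) & ((b | b) | 0)) ^ 0)
step 2: or_false (→) rewrites ((b ^ 0) | 0) into (b ^ 0), now (((b ^ 0) & ((b | b) | 0)) ^ 0)
step 3: or_false (→) rewrites ((b | b) | 0) into (b | b), now (((b ^ 0) & (b | b)) ^ 0)
step 4: xor_false (→) rewrites (b ^ 0) into b, now ((b & (b | b)) ^ 0)
step 5: or_idem (→) rewrites (b | b) into b, reaching cost 10 (bound 10)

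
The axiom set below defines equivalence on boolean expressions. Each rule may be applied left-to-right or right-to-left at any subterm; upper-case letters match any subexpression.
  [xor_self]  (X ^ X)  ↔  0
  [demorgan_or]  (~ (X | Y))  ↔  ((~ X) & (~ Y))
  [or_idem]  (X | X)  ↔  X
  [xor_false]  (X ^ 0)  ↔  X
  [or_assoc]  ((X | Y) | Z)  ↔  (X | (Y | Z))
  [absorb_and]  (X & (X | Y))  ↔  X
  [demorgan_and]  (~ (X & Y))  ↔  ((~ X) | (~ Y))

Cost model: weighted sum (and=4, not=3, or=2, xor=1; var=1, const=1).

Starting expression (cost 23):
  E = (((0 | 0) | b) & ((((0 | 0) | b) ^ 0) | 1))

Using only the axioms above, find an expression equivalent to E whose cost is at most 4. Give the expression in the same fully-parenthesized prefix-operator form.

step 1: xor_false (→) rewrites (((0 | 0) | b) ^ 0) into ((0 | 0) | b), now (((0 | 0) | b) & (((0 | 0) | b) | 1))
step 2: absorb_and (→) rewrites (((0 | 0) | b) & (((0 | 0) | b) | 1)) into ((0 | 0) | b)
step 3: or_idem (→) rewrites (0 | 0) into 0, reaching cost 4 (bound 4)

(0 | b)   [cost 4]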